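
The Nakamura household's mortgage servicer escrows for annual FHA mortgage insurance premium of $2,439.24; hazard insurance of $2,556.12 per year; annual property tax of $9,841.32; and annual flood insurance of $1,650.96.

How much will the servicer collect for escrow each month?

FHA mortgage insurance premium = $2,439.24/yr
Hazard insurance = $2,556.12/yr
Property tax = $9,841.32/yr
Flood insurance = $1,650.96/yr
Combined annual = $2,439.24 + $2,556.12 + $9,841.32 + $1,650.96 = $16,487.64
Monthly escrow = $16,487.64 ÷ 12 = $1,373.97

$1,373.97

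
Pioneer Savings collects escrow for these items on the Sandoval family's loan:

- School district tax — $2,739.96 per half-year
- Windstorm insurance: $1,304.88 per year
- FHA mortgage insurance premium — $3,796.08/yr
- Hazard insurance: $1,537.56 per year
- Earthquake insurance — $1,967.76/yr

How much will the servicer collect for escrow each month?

School district tax — $2,739.96 × 2 = $5,479.92 annually
Windstorm insurance — $1,304.88 annually
FHA mortgage insurance premium — $3,796.08 annually
Hazard insurance — $1,537.56 annually
Earthquake insurance — $1,967.76 annually
Total annual escrow = $5,479.92 + $1,304.88 + $3,796.08 + $1,537.56 + $1,967.76 = $14,086.20
Monthly = $14,086.20 ÷ 12 = $1,173.85

$1,173.85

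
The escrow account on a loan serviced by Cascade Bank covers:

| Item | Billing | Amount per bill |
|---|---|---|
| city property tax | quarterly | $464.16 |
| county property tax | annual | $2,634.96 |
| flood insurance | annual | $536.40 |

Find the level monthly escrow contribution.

City property tax = $464.16 × 4 = $1,856.64
County property tax = $2,634.96
Flood insurance = $536.40
Yearly total = $5,028.00
Per month = $5,028.00 ÷ 12 = $419.00

$419.00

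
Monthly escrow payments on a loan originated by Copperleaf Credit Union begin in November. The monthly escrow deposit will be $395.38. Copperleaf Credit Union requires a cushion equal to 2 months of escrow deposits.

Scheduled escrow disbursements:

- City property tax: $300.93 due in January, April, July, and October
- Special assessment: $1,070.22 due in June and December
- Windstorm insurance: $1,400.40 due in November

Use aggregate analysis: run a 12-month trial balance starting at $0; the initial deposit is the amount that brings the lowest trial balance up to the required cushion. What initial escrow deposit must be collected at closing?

$2,470.62

Cushion = 2 × $395.38 = $790.76
Trial balance (start $0, +$395.38 each month, − disbursements):
  Nov: +$395.38 − $1,400.40 → -$1,005.02
  Dec: +$395.38 − $1,070.22 → -$1,679.86
  Jan: +$395.38 − $300.93 → -$1,585.41
  Feb: +$395.38 → -$1,190.03
  Mar: +$395.38 → -$794.65
  Apr: +$395.38 − $300.93 → -$700.20
  May: +$395.38 → -$304.82
  Jun: +$395.38 − $1,070.22 → -$979.66
  Jul: +$395.38 − $300.93 → -$885.21
  Aug: +$395.38 → -$489.83
  Sep: +$395.38 → -$94.45
  Oct: +$395.38 − $300.93 → $0.00
Lowest trial balance = -$1,679.86 (Dec)
Initial deposit = cushion − low point = $790.76 − (-$1,679.86) = $2,470.62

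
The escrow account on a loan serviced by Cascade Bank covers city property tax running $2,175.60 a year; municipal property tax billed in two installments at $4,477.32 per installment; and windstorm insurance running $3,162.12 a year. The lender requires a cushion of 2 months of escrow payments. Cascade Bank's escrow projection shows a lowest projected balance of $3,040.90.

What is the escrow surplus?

City property tax — $2,175.60 annually
Municipal property tax — $4,477.32 × 2 = $8,954.64 annually
Windstorm insurance — $3,162.12 annually
Total per year = $2,175.60 + $8,954.64 + $3,162.12 = $14,292.36
Per month = $14,292.36 / 12 = $1,191.03
Cushion = 2 × $1,191.03 = $2,382.06
Surplus = $3,040.90 − $2,382.06 = $658.84

$658.84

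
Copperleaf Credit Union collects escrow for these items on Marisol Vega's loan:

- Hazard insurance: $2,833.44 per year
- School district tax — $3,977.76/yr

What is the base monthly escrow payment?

Hazard insurance: $2,833.44/yr
School district tax: $3,977.76/yr
Total per year = $2,833.44 + $3,977.76 = $6,811.20
Monthly escrow = $6,811.20 / 12 = $567.60

$567.60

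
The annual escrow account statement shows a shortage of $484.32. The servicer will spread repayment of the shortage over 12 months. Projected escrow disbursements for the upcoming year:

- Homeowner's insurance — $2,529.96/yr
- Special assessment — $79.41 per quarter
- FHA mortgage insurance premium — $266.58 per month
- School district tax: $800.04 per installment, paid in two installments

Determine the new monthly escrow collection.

$677.58

Homeowner's insurance — $2,529.96 per year
Special assessment — $79.41 × 4 = $317.64 per year
FHA mortgage insurance premium — $266.58 × 12 = $3,198.96 per year
School district tax — $800.04 × 2 = $1,600.08 per year
Total annual escrow = $7,646.64
Base monthly escrow = $7,646.64 ÷ 12 = $637.22
Monthly shortage recovery: $484.32 / 12 = $40.36
New monthly escrow = $637.22 + $40.36 = $677.58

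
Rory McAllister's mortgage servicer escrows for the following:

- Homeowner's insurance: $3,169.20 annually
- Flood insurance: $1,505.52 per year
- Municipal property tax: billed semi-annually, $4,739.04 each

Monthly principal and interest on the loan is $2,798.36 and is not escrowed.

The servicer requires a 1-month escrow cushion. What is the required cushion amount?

Homeowner's insurance — $3,169.20 per year
Flood insurance — $1,505.52 per year
Municipal property tax — $4,739.04 × 2 = $9,478.08 per year
Yearly total = $3,169.20 + $1,505.52 + $9,478.08 = $14,152.80
Base monthly escrow = $14,152.80 / 12 = $1,179.40
Reserve = 1 × $1,179.40 = $1,179.40

$1,179.40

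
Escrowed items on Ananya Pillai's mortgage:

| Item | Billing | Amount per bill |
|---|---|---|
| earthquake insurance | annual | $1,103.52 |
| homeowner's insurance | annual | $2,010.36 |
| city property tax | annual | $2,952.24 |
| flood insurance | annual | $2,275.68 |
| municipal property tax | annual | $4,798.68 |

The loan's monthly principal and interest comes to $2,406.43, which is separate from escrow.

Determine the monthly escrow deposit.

Earthquake insurance — $1,103.52
Homeowner's insurance — $2,010.36
City property tax — $2,952.24
Flood insurance — $2,275.68
Municipal property tax — $4,798.68
Combined annual = $13,140.48
Monthly escrow = $13,140.48 / 12 = $1,095.04

$1,095.04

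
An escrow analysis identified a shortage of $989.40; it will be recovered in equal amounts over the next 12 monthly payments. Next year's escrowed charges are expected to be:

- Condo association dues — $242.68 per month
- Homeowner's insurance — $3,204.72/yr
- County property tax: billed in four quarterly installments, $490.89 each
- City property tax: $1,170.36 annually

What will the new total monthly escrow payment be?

Condo association dues — $242.68 × 12 = $2,912.16/yr
Homeowner's insurance — $3,204.72/yr
County property tax — $490.89 × 4 = $1,963.56/yr
City property tax — $1,170.36/yr
Total annual escrow = $2,912.16 + $3,204.72 + $1,963.56 + $1,170.36 = $9,250.80
Base monthly escrow = $9,250.80 ÷ 12 = $770.90
Shortage spread = $989.40 / 12 = $82.45/mo
Adjusted monthly = $770.90 + $82.45 = $853.35

$853.35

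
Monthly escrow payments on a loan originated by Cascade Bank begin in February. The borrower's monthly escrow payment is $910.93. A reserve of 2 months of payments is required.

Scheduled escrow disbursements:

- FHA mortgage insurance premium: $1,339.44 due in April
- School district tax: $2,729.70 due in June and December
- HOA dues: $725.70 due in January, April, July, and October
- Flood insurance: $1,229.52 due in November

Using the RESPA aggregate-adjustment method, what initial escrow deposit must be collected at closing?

Cushion = 2 × $910.93 = $1,821.86
Trial balance (start $0, +$910.93 each month, − disbursements):
  Feb: +$910.93 → $910.93
  Mar: +$910.93 → $1,821.86
  Apr: +$910.93 − $2,065.14 → $667.65
  May: +$910.93 → $1,578.58
  Jun: +$910.93 − $2,729.70 → -$240.19
  Jul: +$910.93 − $725.70 → -$54.96
  Aug: +$910.93 → $855.97
  Sep: +$910.93 → $1,766.90
  Oct: +$910.93 − $725.70 → $1,952.13
  Nov: +$910.93 − $1,229.52 → $1,633.54
  Dec: +$910.93 − $2,729.70 → -$185.23
  Jan: +$910.93 − $725.70 → $0.00
Lowest trial balance = -$240.19 (Jun)
Initial deposit = cushion − low point = $1,821.86 − (-$240.19) = $2,062.05

$2,062.05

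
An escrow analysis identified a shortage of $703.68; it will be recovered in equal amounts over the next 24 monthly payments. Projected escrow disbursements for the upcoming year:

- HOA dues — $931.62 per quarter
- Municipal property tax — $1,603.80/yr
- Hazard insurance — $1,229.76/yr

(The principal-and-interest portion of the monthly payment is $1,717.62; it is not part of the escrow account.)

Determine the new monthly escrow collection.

$575.99

HOA dues — $931.62 × 4 = $3,726.48
Municipal property tax — $1,603.80
Hazard insurance — $1,229.76
Combined annual = $6,560.04
Base monthly escrow = $6,560.04 ÷ 12 = $546.67
Monthly shortage recovery: $703.68 ÷ 24 = $29.32
New monthly escrow = $546.67 + $29.32 = $575.99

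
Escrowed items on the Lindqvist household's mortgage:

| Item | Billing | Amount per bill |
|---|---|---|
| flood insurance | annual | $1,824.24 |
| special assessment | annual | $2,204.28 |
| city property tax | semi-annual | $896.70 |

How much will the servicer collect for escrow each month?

$485.16

Flood insurance = $1,824.24 per year
Special assessment = $2,204.28 per year
City property tax = $896.70 × 2 = $1,793.40 per year
Combined annual = $5,821.92
Monthly escrow = $5,821.92 ÷ 12 = $485.16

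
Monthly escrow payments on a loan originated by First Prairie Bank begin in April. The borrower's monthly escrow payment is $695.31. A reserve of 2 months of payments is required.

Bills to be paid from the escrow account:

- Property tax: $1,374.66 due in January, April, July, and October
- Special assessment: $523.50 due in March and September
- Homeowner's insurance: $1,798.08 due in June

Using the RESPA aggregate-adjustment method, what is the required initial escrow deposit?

$3,156.78

Cushion = 2 × $695.31 = $1,390.62
Trial balance (start $0, +$695.31 each month, − disbursements):
  Apr: +$695.31 − $1,374.66 → -$679.35
  May: +$695.31 → $15.96
  Jun: +$695.31 − $1,798.08 → -$1,086.81
  Jul: +$695.31 − $1,374.66 → -$1,766.16
  Aug: +$695.31 → -$1,070.85
  Sep: +$695.31 − $523.50 → -$899.04
  Oct: +$695.31 − $1,374.66 → -$1,578.39
  Nov: +$695.31 → -$883.08
  Dec: +$695.31 → -$187.77
  Jan: +$695.31 − $1,374.66 → -$867.12
  Feb: +$695.31 → -$171.81
  Mar: +$695.31 − $523.50 → $0.00
Lowest trial balance = -$1,766.16 (Jul)
Initial deposit = cushion − low point = $1,390.62 − (-$1,766.16) = $3,156.78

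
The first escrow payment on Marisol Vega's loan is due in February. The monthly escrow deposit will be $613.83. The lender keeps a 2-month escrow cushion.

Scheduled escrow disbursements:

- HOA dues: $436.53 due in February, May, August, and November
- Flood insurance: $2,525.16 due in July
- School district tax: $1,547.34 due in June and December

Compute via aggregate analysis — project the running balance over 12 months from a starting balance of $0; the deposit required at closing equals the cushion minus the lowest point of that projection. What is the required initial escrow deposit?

Cushion = 2 × $613.83 = $1,227.66
Trial balance (start $0, +$613.83 each month, − disbursements):
  Feb: +$613.83 − $436.53 → $177.30
  Mar: +$613.83 → $791.13
  Apr: +$613.83 → $1,404.96
  May: +$613.83 − $436.53 → $1,582.26
  Jun: +$613.83 − $1,547.34 → $648.75
  Jul: +$613.83 − $2,525.16 → -$1,262.58
  Aug: +$613.83 − $436.53 → -$1,085.28
  Sep: +$613.83 → -$471.45
  Oct: +$613.83 → $142.38
  Nov: +$613.83 − $436.53 → $319.68
  Dec: +$613.83 − $1,547.34 → -$613.83
  Jan: +$613.83 → $0.00
Lowest trial balance = -$1,262.58 (Jul)
Initial deposit = cushion − low point = $1,227.66 − (-$1,262.58) = $2,490.24

$2,490.24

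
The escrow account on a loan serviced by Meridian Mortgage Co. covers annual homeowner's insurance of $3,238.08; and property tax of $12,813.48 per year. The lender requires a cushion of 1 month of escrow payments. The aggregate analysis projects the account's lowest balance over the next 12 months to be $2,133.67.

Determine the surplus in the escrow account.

Homeowner's insurance = $3,238.08 annually
Property tax = $12,813.48 annually
Combined annual = $3,238.08 + $12,813.48 = $16,051.56
Monthly = $16,051.56 ÷ 12 = $1,337.63
Required cushion = 1 × $1,337.63 = $1,337.63
Surplus = $2,133.67 − $1,337.63 = $796.04

$796.04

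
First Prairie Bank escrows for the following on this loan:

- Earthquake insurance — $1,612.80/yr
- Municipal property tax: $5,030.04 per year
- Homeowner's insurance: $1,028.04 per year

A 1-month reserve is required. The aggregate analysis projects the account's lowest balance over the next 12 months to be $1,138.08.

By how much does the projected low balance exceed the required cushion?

$498.84

Earthquake insurance = $1,612.80/yr
Municipal property tax = $5,030.04/yr
Homeowner's insurance = $1,028.04/yr
Total per year = $7,670.88
Monthly escrow = $7,670.88 ÷ 12 = $639.24
Required cushion = 1 × $639.24 = $639.24
Surplus = $1,138.08 − $639.24 = $498.84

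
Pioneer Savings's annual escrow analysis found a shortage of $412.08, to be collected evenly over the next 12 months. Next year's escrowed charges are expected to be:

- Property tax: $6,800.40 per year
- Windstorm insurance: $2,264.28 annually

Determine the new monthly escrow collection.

Property tax — $6,800.40 annually
Windstorm insurance — $2,264.28 annually
Annual escrow total = $9,064.68
Monthly = $9,064.68 / 12 = $755.39
Monthly shortage recovery: $412.08 / 12 = $34.34
New monthly escrow = $755.39 + $34.34 = $789.73

$789.73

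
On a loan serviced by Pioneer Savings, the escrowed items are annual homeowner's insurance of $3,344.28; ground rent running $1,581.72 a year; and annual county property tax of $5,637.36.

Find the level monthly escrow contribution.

Homeowner's insurance = $3,344.28 per year
Ground rent = $1,581.72 per year
County property tax = $5,637.36 per year
Combined annual = $3,344.28 + $1,581.72 + $5,637.36 = $10,563.36
Monthly = $10,563.36 / 12 = $880.28

$880.28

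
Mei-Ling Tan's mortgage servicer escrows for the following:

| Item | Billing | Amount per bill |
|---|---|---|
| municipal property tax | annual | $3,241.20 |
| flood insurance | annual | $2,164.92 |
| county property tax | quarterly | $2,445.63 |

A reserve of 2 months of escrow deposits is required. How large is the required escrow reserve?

Municipal property tax: $3,241.20 annually
Flood insurance: $2,164.92 annually
County property tax: $2,445.63 × 4 = $9,782.52 annually
Annual escrow total = $3,241.20 + $2,164.92 + $9,782.52 = $15,188.64
Per month = $15,188.64 ÷ 12 = $1,265.72
Required cushion = 2 × $1,265.72 = $2,531.44

$2,531.44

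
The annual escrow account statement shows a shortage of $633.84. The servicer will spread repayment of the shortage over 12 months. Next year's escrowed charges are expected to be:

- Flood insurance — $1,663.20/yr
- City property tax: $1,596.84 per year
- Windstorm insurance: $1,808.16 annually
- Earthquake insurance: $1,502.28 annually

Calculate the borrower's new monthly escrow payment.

$600.36

Flood insurance = $1,663.20/yr
City property tax = $1,596.84/yr
Windstorm insurance = $1,808.16/yr
Earthquake insurance = $1,502.28/yr
Combined annual = $1,663.20 + $1,596.84 + $1,808.16 + $1,502.28 = $6,570.48
Per month = $6,570.48 ÷ 12 = $547.54
Shortage per month = $633.84 ÷ 12 = $52.82
New monthly escrow = $547.54 + $52.82 = $600.36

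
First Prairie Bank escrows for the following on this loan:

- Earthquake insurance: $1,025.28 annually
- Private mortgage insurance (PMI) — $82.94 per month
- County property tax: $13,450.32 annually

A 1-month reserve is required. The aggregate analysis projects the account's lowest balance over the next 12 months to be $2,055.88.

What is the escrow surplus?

$766.64

Earthquake insurance: $1,025.28/yr
Private mortgage insurance (PMI): $82.94 × 12 = $995.28/yr
County property tax: $13,450.32/yr
Combined annual = $1,025.28 + $995.28 + $13,450.32 = $15,470.88
Monthly escrow = $15,470.88 ÷ 12 = $1,289.24
Required cushion = 1 × $1,289.24 = $1,289.24
Excess over cushion: $2,055.88 − $1,289.24 = $766.64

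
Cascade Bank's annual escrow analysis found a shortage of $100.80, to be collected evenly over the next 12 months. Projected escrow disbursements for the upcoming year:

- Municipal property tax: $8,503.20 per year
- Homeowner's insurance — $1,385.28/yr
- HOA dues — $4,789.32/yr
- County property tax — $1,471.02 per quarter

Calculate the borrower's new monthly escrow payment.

Municipal property tax = $8,503.20 per year
Homeowner's insurance = $1,385.28 per year
HOA dues = $4,789.32 per year
County property tax = $1,471.02 × 4 = $5,884.08 per year
Combined annual = $20,561.88
Monthly = $20,561.88 / 12 = $1,713.49
Shortage spread = $100.80 / 12 = $8.40/mo
Adjusted monthly = $1,713.49 + $8.40 = $1,721.89

$1,721.89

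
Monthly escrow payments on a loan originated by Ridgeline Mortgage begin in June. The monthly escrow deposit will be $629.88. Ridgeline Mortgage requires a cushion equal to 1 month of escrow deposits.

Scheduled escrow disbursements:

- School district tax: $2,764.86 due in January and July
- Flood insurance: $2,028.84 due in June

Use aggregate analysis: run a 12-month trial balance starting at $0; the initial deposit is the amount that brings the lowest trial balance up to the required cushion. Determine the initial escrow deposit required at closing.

$4,163.82

Cushion = 1 × $629.88 = $629.88
Trial balance (start $0, +$629.88 each month, − disbursements):
  Jun: +$629.88 − $2,028.84 → -$1,398.96
  Jul: +$629.88 − $2,764.86 → -$3,533.94
  Aug: +$629.88 → -$2,904.06
  Sep: +$629.88 → -$2,274.18
  Oct: +$629.88 → -$1,644.30
  Nov: +$629.88 → -$1,014.42
  Dec: +$629.88 → -$384.54
  Jan: +$629.88 − $2,764.86 → -$2,519.52
  Feb: +$629.88 → -$1,889.64
  Mar: +$629.88 → -$1,259.76
  Apr: +$629.88 → -$629.88
  May: +$629.88 → $0.00
Lowest trial balance = -$3,533.94 (Jul)
Initial deposit = cushion − low point = $629.88 − (-$3,533.94) = $4,163.82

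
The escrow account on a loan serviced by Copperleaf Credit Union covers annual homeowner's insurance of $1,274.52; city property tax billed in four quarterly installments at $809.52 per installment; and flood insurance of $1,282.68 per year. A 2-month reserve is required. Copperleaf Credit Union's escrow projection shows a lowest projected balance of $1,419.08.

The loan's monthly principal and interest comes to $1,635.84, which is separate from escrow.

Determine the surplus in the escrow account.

Homeowner's insurance = $1,274.52
City property tax = $809.52 × 4 = $3,238.08
Flood insurance = $1,282.68
Yearly total = $5,795.28
Per month = $5,795.28 ÷ 12 = $482.94
Required cushion = 2 × $482.94 = $965.88
Surplus = $1,419.08 − $965.88 = $453.20

$453.20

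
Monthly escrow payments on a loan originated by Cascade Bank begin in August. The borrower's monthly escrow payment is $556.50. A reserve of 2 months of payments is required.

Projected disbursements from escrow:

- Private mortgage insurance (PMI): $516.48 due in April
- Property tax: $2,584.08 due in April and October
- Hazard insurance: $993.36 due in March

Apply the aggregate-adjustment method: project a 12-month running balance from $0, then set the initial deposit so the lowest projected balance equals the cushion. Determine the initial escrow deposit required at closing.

Cushion = 2 × $556.50 = $1,113.00
Trial balance (start $0, +$556.50 each month, − disbursements):
  Aug: +$556.50 → $556.50
  Sep: +$556.50 → $1,113.00
  Oct: +$556.50 − $2,584.08 → -$914.58
  Nov: +$556.50 → -$358.08
  Dec: +$556.50 → $198.42
  Jan: +$556.50 → $754.92
  Feb: +$556.50 → $1,311.42
  Mar: +$556.50 − $993.36 → $874.56
  Apr: +$556.50 − $3,100.56 → -$1,669.50
  May: +$556.50 → -$1,113.00
  Jun: +$556.50 → -$556.50
  Jul: +$556.50 → $0.00
Lowest trial balance = -$1,669.50 (Apr)
Initial deposit = cushion − low point = $1,113.00 − (-$1,669.50) = $2,782.50

$2,782.50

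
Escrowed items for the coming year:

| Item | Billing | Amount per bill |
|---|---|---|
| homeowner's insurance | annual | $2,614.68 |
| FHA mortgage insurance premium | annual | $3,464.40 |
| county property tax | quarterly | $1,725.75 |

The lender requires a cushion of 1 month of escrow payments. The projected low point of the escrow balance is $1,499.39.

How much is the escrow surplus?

Homeowner's insurance: $2,614.68
FHA mortgage insurance premium: $3,464.40
County property tax: $1,725.75 × 4 = $6,903.00
Annual escrow total = $2,614.68 + $3,464.40 + $6,903.00 = $12,982.08
Base monthly escrow = $12,982.08 / 12 = $1,081.84
Required reserve = 1 × $1,081.84 = $1,081.84
Excess over cushion: $1,499.39 − $1,081.84 = $417.55

$417.55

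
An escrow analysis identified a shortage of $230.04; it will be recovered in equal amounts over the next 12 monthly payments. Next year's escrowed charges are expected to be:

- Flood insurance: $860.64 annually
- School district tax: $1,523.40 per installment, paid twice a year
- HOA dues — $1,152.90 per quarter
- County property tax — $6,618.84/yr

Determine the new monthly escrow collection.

Flood insurance: $860.64 annually
School district tax: $1,523.40 × 2 = $3,046.80 annually
HOA dues: $1,152.90 × 4 = $4,611.60 annually
County property tax: $6,618.84 annually
Yearly total = $15,137.88
Base monthly escrow = $15,137.88 / 12 = $1,261.49
Shortage per month = $230.04 ÷ 12 = $19.17
Adjusted monthly = $1,261.49 + $19.17 = $1,280.66

$1,280.66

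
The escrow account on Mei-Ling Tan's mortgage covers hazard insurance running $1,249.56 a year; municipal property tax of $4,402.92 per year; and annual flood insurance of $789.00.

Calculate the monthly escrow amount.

Hazard insurance = $1,249.56
Municipal property tax = $4,402.92
Flood insurance = $789.00
Total per year = $6,441.48
Monthly escrow = $6,441.48 ÷ 12 = $536.79

$536.79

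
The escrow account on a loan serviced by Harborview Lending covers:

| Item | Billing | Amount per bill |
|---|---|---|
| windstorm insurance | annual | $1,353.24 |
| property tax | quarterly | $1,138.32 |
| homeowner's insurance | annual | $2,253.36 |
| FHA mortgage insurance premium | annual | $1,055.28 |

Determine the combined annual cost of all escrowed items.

Windstorm insurance = $1,353.24 per year
Property tax = $1,138.32 × 4 = $4,553.28 per year
Homeowner's insurance = $2,253.36 per year
FHA mortgage insurance premium = $1,055.28 per year
Yearly total = $9,215.16

$9,215.16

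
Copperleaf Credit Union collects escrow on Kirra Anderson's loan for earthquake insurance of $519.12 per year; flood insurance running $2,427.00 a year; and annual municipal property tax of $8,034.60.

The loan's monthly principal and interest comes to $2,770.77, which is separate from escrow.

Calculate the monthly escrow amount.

Earthquake insurance: $519.12/yr
Flood insurance: $2,427.00/yr
Municipal property tax: $8,034.60/yr
Annual escrow total = $519.12 + $2,427.00 + $8,034.60 = $10,980.72
Base monthly escrow = $10,980.72 / 12 = $915.06

$915.06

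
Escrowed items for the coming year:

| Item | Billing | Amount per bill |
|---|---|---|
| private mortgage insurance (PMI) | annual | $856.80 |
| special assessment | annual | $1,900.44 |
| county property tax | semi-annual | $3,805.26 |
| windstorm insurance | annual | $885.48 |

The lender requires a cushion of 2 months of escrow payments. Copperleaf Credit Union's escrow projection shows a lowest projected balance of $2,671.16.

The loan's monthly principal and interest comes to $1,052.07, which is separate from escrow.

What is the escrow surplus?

$795.62

Private mortgage insurance (PMI) — $856.80 annually
Special assessment — $1,900.44 annually
County property tax — $3,805.26 × 2 = $7,610.52 annually
Windstorm insurance — $885.48 annually
Combined annual = $11,253.24
Monthly escrow = $11,253.24 / 12 = $937.77
Required reserve = 2 × $937.77 = $1,875.54
Excess over cushion: $2,671.16 − $1,875.54 = $795.62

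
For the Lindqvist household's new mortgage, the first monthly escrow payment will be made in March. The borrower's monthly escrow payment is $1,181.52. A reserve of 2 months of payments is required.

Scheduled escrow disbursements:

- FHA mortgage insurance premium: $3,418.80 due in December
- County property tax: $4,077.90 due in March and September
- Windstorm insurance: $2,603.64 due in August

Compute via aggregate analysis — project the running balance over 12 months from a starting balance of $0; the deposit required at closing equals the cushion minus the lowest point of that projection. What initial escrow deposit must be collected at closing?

$5,259.42

Cushion = 2 × $1,181.52 = $2,363.04
Trial balance (start $0, +$1,181.52 each month, − disbursements):
  Mar: +$1,181.52 − $4,077.90 → -$2,896.38
  Apr: +$1,181.52 → -$1,714.86
  May: +$1,181.52 → -$533.34
  Jun: +$1,181.52 → $648.18
  Jul: +$1,181.52 → $1,829.70
  Aug: +$1,181.52 − $2,603.64 → $407.58
  Sep: +$1,181.52 − $4,077.90 → -$2,488.80
  Oct: +$1,181.52 → -$1,307.28
  Nov: +$1,181.52 → -$125.76
  Dec: +$1,181.52 − $3,418.80 → -$2,363.04
  Jan: +$1,181.52 → -$1,181.52
  Feb: +$1,181.52 → $0.00
Lowest trial balance = -$2,896.38 (Mar)
Initial deposit = cushion − low point = $2,363.04 − (-$2,896.38) = $5,259.42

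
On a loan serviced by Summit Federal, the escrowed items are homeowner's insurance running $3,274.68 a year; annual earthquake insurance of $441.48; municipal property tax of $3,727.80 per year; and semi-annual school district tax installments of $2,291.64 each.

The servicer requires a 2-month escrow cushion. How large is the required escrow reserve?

$2,004.54

Homeowner's insurance: $3,274.68 per year
Earthquake insurance: $441.48 per year
Municipal property tax: $3,727.80 per year
School district tax: $2,291.64 × 2 = $4,583.28 per year
Total annual escrow = $3,274.68 + $441.48 + $3,727.80 + $4,583.28 = $12,027.24
Monthly escrow = $12,027.24 ÷ 12 = $1,002.27
Cushion = 2 × $1,002.27 = $2,004.54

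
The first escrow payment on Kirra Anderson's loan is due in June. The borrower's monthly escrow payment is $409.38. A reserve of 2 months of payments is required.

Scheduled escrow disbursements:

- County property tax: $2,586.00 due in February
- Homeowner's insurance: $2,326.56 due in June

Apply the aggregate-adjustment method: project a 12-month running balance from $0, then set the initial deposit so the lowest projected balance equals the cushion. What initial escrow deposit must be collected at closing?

Cushion = 2 × $409.38 = $818.76
Trial balance (start $0, +$409.38 each month, − disbursements):
  Jun: +$409.38 − $2,326.56 → -$1,917.18
  Jul: +$409.38 → -$1,507.80
  Aug: +$409.38 → -$1,098.42
  Sep: +$409.38 → -$689.04
  Oct: +$409.38 → -$279.66
  Nov: +$409.38 → $129.72
  Dec: +$409.38 → $539.10
  Jan: +$409.38 → $948.48
  Feb: +$409.38 − $2,586.00 → -$1,228.14
  Mar: +$409.38 → -$818.76
  Apr: +$409.38 → -$409.38
  May: +$409.38 → $0.00
Lowest trial balance = -$1,917.18 (Jun)
Initial deposit = cushion − low point = $818.76 − (-$1,917.18) = $2,735.94

$2,735.94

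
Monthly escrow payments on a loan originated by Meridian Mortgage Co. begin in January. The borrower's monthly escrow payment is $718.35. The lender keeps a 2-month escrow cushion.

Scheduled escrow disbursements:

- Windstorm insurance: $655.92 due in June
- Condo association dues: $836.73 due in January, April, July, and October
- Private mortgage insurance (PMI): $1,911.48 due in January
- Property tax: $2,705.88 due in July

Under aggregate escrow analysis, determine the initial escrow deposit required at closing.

$4,191.72

Cushion = 2 × $718.35 = $1,436.70
Trial balance (start $0, +$718.35 each month, − disbursements):
  Jan: +$718.35 − $2,748.21 → -$2,029.86
  Feb: +$718.35 → -$1,311.51
  Mar: +$718.35 → -$593.16
  Apr: +$718.35 − $836.73 → -$711.54
  May: +$718.35 → $6.81
  Jun: +$718.35 − $655.92 → $69.24
  Jul: +$718.35 − $3,542.61 → -$2,755.02
  Aug: +$718.35 → -$2,036.67
  Sep: +$718.35 → -$1,318.32
  Oct: +$718.35 − $836.73 → -$1,436.70
  Nov: +$718.35 → -$718.35
  Dec: +$718.35 → $0.00
Lowest trial balance = -$2,755.02 (Jul)
Initial deposit = cushion − low point = $1,436.70 − (-$2,755.02) = $4,191.72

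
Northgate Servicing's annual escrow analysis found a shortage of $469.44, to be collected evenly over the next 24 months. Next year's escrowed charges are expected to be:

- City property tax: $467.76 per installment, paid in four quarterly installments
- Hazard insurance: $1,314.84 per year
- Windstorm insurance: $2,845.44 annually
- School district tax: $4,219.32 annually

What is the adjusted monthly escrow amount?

City property tax — $467.76 × 4 = $1,871.04/yr
Hazard insurance — $1,314.84/yr
Windstorm insurance — $2,845.44/yr
School district tax — $4,219.32/yr
Total annual escrow = $1,871.04 + $1,314.84 + $2,845.44 + $4,219.32 = $10,250.64
Monthly = $10,250.64 ÷ 12 = $854.22
Shortage spread = $469.44 / 24 = $19.56/mo
Adjusted monthly = $854.22 + $19.56 = $873.78

$873.78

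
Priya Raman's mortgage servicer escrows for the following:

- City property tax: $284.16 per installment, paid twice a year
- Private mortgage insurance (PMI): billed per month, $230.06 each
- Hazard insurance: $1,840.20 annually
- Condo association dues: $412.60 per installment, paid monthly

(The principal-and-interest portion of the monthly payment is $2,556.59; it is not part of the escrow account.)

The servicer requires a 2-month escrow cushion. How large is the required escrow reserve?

$1,686.74

City property tax — $284.16 × 2 = $568.32 per year
Private mortgage insurance (PMI) — $230.06 × 12 = $2,760.72 per year
Hazard insurance — $1,840.20 per year
Condo association dues — $412.60 × 12 = $4,951.20 per year
Total per year = $10,120.44
Monthly escrow = $10,120.44 ÷ 12 = $843.37
Cushion = 2 × $843.37 = $1,686.74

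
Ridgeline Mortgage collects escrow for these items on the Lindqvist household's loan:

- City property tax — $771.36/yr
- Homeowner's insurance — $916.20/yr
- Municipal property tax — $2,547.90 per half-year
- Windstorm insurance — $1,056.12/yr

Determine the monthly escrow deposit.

City property tax = $771.36/yr
Homeowner's insurance = $916.20/yr
Municipal property tax = $2,547.90 × 2 = $5,095.80/yr
Windstorm insurance = $1,056.12/yr
Annual escrow total = $7,839.48
Base monthly escrow = $7,839.48 ÷ 12 = $653.29

$653.29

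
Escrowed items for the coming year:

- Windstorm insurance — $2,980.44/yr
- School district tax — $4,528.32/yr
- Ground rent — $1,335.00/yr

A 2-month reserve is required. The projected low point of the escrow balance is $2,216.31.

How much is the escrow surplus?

$742.35

Windstorm insurance = $2,980.44 per year
School district tax = $4,528.32 per year
Ground rent = $1,335.00 per year
Yearly total = $8,843.76
Monthly escrow = $8,843.76 ÷ 12 = $736.98
Required cushion = 2 × $736.98 = $1,473.96
Excess over cushion: $2,216.31 − $1,473.96 = $742.35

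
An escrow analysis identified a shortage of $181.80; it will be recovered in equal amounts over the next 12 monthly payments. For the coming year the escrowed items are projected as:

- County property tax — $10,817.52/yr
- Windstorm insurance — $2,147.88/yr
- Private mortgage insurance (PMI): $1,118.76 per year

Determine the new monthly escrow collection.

County property tax = $10,817.52 per year
Windstorm insurance = $2,147.88 per year
Private mortgage insurance (PMI) = $1,118.76 per year
Total per year = $14,084.16
Base monthly escrow = $14,084.16 ÷ 12 = $1,173.68
Shortage spread = $181.80 ÷ 12 = $15.15/mo
Adjusted monthly = $1,173.68 + $15.15 = $1,188.83

$1,188.83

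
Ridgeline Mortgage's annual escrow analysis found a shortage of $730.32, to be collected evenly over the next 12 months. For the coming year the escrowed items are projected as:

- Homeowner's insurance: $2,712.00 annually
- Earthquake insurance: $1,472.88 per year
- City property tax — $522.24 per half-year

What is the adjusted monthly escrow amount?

Homeowner's insurance: $2,712.00/yr
Earthquake insurance: $1,472.88/yr
City property tax: $522.24 × 2 = $1,044.48/yr
Combined annual = $5,229.36
Base monthly escrow = $5,229.36 / 12 = $435.78
Shortage per month = $730.32 ÷ 12 = $60.86
Adjusted monthly = $435.78 + $60.86 = $496.64

$496.64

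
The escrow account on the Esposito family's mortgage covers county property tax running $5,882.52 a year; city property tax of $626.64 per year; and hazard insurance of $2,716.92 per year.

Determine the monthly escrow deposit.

$768.84

County property tax — $5,882.52 annually
City property tax — $626.64 annually
Hazard insurance — $2,716.92 annually
Combined annual = $5,882.52 + $626.64 + $2,716.92 = $9,226.08
Monthly escrow = $9,226.08 ÷ 12 = $768.84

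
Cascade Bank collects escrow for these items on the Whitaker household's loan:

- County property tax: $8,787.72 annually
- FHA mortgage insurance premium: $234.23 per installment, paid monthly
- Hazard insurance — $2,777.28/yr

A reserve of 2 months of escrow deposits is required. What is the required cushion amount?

County property tax = $8,787.72/yr
FHA mortgage insurance premium = $234.23 × 12 = $2,810.76/yr
Hazard insurance = $2,777.28/yr
Combined annual = $8,787.72 + $2,810.76 + $2,777.28 = $14,375.76
Monthly escrow = $14,375.76 / 12 = $1,197.98
Required cushion = 2 × $1,197.98 = $2,395.96

$2,395.96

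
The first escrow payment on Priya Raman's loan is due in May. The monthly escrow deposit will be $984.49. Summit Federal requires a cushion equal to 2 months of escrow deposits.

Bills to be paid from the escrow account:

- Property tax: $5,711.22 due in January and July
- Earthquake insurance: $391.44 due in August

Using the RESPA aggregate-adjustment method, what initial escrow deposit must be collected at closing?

$4,922.45

Cushion = 2 × $984.49 = $1,968.98
Trial balance (start $0, +$984.49 each month, − disbursements):
  May: +$984.49 → $984.49
  Jun: +$984.49 → $1,968.98
  Jul: +$984.49 − $5,711.22 → -$2,757.75
  Aug: +$984.49 − $391.44 → -$2,164.70
  Sep: +$984.49 → -$1,180.21
  Oct: +$984.49 → -$195.72
  Nov: +$984.49 → $788.77
  Dec: +$984.49 → $1,773.26
  Jan: +$984.49 − $5,711.22 → -$2,953.47
  Feb: +$984.49 → -$1,968.98
  Mar: +$984.49 → -$984.49
  Apr: +$984.49 → $0.00
Lowest trial balance = -$2,953.47 (Jan)
Initial deposit = cushion − low point = $1,968.98 − (-$2,953.47) = $4,922.45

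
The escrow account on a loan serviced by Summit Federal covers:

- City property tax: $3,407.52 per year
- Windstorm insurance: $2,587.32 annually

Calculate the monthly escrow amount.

$499.57

City property tax = $3,407.52/yr
Windstorm insurance = $2,587.32/yr
Annual escrow total = $3,407.52 + $2,587.32 = $5,994.84
Monthly escrow = $5,994.84 / 12 = $499.57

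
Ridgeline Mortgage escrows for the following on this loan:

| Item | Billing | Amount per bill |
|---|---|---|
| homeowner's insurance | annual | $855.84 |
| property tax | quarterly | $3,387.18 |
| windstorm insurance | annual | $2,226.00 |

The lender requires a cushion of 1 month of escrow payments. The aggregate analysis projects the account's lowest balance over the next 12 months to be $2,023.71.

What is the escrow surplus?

$637.83

Homeowner's insurance — $855.84 per year
Property tax — $3,387.18 × 4 = $13,548.72 per year
Windstorm insurance — $2,226.00 per year
Total per year = $855.84 + $13,548.72 + $2,226.00 = $16,630.56
Base monthly escrow = $16,630.56 / 12 = $1,385.88
Required cushion = 1 × $1,385.88 = $1,385.88
Surplus = $2,023.71 − $1,385.88 = $637.83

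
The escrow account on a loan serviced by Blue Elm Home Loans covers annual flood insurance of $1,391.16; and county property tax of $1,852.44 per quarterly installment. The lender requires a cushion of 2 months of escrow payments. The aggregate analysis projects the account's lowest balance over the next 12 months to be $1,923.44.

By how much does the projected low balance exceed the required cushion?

Flood insurance — $1,391.16 annually
County property tax — $1,852.44 × 4 = $7,409.76 annually
Combined annual = $8,800.92
Base monthly escrow = $8,800.92 ÷ 12 = $733.41
Required reserve = 2 × $733.41 = $1,466.82
Excess over cushion: $1,923.44 − $1,466.82 = $456.62

$456.62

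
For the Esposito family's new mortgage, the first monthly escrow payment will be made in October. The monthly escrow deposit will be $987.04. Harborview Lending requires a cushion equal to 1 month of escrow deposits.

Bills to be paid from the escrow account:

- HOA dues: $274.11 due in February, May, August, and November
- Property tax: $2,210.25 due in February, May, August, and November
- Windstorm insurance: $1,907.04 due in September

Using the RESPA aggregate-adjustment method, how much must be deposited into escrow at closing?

Cushion = 1 × $987.04 = $987.04
Trial balance (start $0, +$987.04 each month, − disbursements):
  Oct: +$987.04 → $987.04
  Nov: +$987.04 − $2,484.36 → -$510.28
  Dec: +$987.04 → $476.76
  Jan: +$987.04 → $1,463.80
  Feb: +$987.04 − $2,484.36 → -$33.52
  Mar: +$987.04 → $953.52
  Apr: +$987.04 → $1,940.56
  May: +$987.04 − $2,484.36 → $443.24
  Jun: +$987.04 → $1,430.28
  Jul: +$987.04 → $2,417.32
  Aug: +$987.04 − $2,484.36 → $920.00
  Sep: +$987.04 − $1,907.04 → $0.00
Lowest trial balance = -$510.28 (Nov)
Initial deposit = cushion − low point = $987.04 − (-$510.28) = $1,497.32

$1,497.32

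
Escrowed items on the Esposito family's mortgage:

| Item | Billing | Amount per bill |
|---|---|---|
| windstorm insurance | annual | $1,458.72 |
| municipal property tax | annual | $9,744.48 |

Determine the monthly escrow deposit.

$933.60

Windstorm insurance = $1,458.72
Municipal property tax = $9,744.48
Combined annual = $1,458.72 + $9,744.48 = $11,203.20
Monthly = $11,203.20 ÷ 12 = $933.60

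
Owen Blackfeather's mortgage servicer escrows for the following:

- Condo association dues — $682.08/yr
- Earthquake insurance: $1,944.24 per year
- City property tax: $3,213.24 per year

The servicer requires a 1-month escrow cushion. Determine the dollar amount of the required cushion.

$486.63

Condo association dues — $682.08 annually
Earthquake insurance — $1,944.24 annually
City property tax — $3,213.24 annually
Combined annual = $682.08 + $1,944.24 + $3,213.24 = $5,839.56
Monthly = $5,839.56 / 12 = $486.63
Required cushion = 1 × $486.63 = $486.63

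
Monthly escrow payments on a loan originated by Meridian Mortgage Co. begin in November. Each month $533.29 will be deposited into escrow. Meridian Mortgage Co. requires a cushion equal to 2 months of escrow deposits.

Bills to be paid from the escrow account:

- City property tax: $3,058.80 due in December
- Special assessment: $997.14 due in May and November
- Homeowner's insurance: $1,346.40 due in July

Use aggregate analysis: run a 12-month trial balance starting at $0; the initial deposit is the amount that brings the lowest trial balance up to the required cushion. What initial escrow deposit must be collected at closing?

$4,055.94

Cushion = 2 × $533.29 = $1,066.58
Trial balance (start $0, +$533.29 each month, − disbursements):
  Nov: +$533.29 − $997.14 → -$463.85
  Dec: +$533.29 − $3,058.80 → -$2,989.36
  Jan: +$533.29 → -$2,456.07
  Feb: +$533.29 → -$1,922.78
  Mar: +$533.29 → -$1,389.49
  Apr: +$533.29 → -$856.20
  May: +$533.29 − $997.14 → -$1,320.05
  Jun: +$533.29 → -$786.76
  Jul: +$533.29 − $1,346.40 → -$1,599.87
  Aug: +$533.29 → -$1,066.58
  Sep: +$533.29 → -$533.29
  Oct: +$533.29 → $0.00
Lowest trial balance = -$2,989.36 (Dec)
Initial deposit = cushion − low point = $1,066.58 − (-$2,989.36) = $4,055.94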